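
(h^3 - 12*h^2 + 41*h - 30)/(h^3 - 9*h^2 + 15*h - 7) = (h^2 - 11*h + 30)/(h^2 - 8*h + 7)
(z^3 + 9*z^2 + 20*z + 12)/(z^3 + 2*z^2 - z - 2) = (z + 6)/(z - 1)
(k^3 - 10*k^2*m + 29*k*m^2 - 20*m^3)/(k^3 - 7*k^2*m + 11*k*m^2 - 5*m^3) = (k - 4*m)/(k - m)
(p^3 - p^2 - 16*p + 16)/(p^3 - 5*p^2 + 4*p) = (p + 4)/p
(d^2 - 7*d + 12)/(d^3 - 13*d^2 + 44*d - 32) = (d - 3)/(d^2 - 9*d + 8)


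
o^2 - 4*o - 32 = (o - 8)*(o + 4)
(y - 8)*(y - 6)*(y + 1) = y^3 - 13*y^2 + 34*y + 48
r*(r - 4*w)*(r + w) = r^3 - 3*r^2*w - 4*r*w^2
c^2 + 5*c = c*(c + 5)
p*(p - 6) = p^2 - 6*p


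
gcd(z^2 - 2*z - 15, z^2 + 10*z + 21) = z + 3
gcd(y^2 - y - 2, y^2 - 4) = y - 2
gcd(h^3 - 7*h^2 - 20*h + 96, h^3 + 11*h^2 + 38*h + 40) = h + 4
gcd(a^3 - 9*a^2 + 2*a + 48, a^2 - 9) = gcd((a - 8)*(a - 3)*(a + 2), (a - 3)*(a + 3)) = a - 3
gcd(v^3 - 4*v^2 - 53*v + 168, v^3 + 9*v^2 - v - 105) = v^2 + 4*v - 21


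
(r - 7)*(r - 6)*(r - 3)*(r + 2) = r^4 - 14*r^3 + 49*r^2 + 36*r - 252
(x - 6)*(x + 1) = x^2 - 5*x - 6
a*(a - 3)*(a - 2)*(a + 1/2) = a^4 - 9*a^3/2 + 7*a^2/2 + 3*a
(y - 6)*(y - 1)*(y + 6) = y^3 - y^2 - 36*y + 36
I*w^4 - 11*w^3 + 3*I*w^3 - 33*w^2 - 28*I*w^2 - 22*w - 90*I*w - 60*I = (w + 2)*(w + 5*I)*(w + 6*I)*(I*w + I)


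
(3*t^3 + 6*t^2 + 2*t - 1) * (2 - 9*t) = -27*t^4 - 48*t^3 - 6*t^2 + 13*t - 2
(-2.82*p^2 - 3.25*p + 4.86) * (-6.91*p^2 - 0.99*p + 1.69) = 19.4862*p^4 + 25.2493*p^3 - 35.1309*p^2 - 10.3039*p + 8.2134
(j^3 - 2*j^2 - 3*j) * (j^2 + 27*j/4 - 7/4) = j^5 + 19*j^4/4 - 73*j^3/4 - 67*j^2/4 + 21*j/4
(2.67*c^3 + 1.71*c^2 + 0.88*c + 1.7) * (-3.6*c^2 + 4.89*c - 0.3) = -9.612*c^5 + 6.9003*c^4 + 4.3929*c^3 - 2.3298*c^2 + 8.049*c - 0.51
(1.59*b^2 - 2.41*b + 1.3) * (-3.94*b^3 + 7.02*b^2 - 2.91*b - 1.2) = -6.2646*b^5 + 20.6572*b^4 - 26.6671*b^3 + 14.2311*b^2 - 0.891*b - 1.56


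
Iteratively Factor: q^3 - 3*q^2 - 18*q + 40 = (q + 4)*(q^2 - 7*q + 10) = (q - 2)*(q + 4)*(q - 5)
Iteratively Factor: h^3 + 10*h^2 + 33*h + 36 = (h + 3)*(h^2 + 7*h + 12) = (h + 3)*(h + 4)*(h + 3)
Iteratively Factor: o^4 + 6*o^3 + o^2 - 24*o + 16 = (o + 4)*(o^3 + 2*o^2 - 7*o + 4) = (o - 1)*(o + 4)*(o^2 + 3*o - 4) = (o - 1)^2*(o + 4)*(o + 4)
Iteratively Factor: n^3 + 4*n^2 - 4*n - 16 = (n + 4)*(n^2 - 4) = (n - 2)*(n + 4)*(n + 2)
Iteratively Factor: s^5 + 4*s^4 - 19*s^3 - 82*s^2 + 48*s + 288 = (s + 4)*(s^4 - 19*s^2 - 6*s + 72) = (s - 2)*(s + 4)*(s^3 + 2*s^2 - 15*s - 36) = (s - 2)*(s + 3)*(s + 4)*(s^2 - s - 12) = (s - 4)*(s - 2)*(s + 3)*(s + 4)*(s + 3)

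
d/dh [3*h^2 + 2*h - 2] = 6*h + 2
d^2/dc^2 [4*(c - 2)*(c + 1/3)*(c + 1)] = 24*c - 16/3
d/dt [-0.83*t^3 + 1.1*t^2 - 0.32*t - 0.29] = -2.49*t^2 + 2.2*t - 0.32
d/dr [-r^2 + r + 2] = 1 - 2*r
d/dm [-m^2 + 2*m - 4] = 2 - 2*m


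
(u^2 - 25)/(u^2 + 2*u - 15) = (u - 5)/(u - 3)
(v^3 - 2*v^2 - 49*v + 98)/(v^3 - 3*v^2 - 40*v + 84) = (v + 7)/(v + 6)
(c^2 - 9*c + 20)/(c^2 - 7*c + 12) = (c - 5)/(c - 3)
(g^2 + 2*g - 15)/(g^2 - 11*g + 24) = (g + 5)/(g - 8)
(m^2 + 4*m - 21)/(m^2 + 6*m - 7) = (m - 3)/(m - 1)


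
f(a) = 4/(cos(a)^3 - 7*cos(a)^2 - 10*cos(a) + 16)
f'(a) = 4*(3*sin(a)*cos(a)^2 - 14*sin(a)*cos(a) - 10*sin(a))/(cos(a)^3 - 7*cos(a)^2 - 10*cos(a) + 16)^2 = 4*(3*cos(a)^2 - 14*cos(a) - 10)*sin(a)/(cos(a)^3 - 7*cos(a)^2 - 10*cos(a) + 16)^2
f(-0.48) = 1.72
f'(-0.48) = 6.88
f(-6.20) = 55.12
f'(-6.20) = -1323.61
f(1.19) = 0.35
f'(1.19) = -0.42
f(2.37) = 0.21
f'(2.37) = 0.01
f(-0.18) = 11.83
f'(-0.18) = 130.64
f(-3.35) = 0.22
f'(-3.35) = 0.02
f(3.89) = 0.21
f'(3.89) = -0.01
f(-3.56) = 0.22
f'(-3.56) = 0.03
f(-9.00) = 0.22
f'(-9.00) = -0.03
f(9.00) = 0.22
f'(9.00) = 0.03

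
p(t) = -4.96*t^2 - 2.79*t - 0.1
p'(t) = -9.92*t - 2.79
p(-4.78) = -100.09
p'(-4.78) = 44.63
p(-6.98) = -222.28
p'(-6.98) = 66.45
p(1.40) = -13.73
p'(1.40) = -16.68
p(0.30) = -1.38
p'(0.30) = -5.77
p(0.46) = -2.43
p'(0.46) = -7.35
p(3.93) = -87.67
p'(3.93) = -41.78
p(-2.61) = -26.61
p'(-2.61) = 23.10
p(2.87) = -48.96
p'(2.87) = -31.26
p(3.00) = -53.11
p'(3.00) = -32.55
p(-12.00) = -680.86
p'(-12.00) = 116.25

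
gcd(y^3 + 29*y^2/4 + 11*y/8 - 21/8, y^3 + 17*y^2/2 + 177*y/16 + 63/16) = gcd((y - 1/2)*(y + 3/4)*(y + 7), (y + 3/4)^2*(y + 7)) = y^2 + 31*y/4 + 21/4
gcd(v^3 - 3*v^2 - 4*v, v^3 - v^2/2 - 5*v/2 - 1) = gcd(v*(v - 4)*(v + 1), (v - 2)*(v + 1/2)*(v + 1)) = v + 1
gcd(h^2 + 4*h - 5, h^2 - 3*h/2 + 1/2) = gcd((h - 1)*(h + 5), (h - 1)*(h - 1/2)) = h - 1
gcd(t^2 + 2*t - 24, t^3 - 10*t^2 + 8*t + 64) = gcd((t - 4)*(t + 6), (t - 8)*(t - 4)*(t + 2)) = t - 4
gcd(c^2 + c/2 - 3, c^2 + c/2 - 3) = c^2 + c/2 - 3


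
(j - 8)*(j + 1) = j^2 - 7*j - 8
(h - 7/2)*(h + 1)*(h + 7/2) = h^3 + h^2 - 49*h/4 - 49/4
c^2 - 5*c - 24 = (c - 8)*(c + 3)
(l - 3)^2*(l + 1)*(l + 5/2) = l^4 - 5*l^3/2 - 19*l^2/2 + 33*l/2 + 45/2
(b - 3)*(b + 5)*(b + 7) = b^3 + 9*b^2 - b - 105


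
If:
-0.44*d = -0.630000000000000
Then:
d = 1.43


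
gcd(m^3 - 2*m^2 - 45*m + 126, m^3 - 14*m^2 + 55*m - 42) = m - 6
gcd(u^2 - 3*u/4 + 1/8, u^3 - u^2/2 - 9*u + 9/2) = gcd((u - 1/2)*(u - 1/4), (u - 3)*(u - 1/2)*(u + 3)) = u - 1/2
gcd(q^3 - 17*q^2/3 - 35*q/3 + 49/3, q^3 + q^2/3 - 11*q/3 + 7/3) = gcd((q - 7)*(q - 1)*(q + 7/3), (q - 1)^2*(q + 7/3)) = q^2 + 4*q/3 - 7/3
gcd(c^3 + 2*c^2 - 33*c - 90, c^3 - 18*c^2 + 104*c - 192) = c - 6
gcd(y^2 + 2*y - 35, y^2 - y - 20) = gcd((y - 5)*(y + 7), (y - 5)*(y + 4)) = y - 5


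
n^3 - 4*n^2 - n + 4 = (n - 4)*(n - 1)*(n + 1)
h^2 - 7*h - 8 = (h - 8)*(h + 1)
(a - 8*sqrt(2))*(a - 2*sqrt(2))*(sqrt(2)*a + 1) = sqrt(2)*a^3 - 19*a^2 + 22*sqrt(2)*a + 32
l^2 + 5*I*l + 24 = (l - 3*I)*(l + 8*I)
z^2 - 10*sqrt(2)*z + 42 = (z - 7*sqrt(2))*(z - 3*sqrt(2))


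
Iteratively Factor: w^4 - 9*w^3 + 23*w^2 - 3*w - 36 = (w + 1)*(w^3 - 10*w^2 + 33*w - 36) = (w - 3)*(w + 1)*(w^2 - 7*w + 12) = (w - 3)^2*(w + 1)*(w - 4)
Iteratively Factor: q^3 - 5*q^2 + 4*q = (q - 1)*(q^2 - 4*q) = q*(q - 1)*(q - 4)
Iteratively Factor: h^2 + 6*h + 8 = (h + 4)*(h + 2)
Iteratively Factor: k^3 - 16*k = (k + 4)*(k^2 - 4*k) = k*(k + 4)*(k - 4)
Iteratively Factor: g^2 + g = (g)*(g + 1)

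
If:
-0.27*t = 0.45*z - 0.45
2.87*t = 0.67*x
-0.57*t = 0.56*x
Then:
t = 0.00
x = 0.00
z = 1.00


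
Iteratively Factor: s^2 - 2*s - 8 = (s - 4)*(s + 2)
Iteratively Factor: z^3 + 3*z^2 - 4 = (z + 2)*(z^2 + z - 2) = (z - 1)*(z + 2)*(z + 2)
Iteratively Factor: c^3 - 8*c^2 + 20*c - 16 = (c - 2)*(c^2 - 6*c + 8) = (c - 4)*(c - 2)*(c - 2)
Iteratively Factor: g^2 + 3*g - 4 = (g - 1)*(g + 4)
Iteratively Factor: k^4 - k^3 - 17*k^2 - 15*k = (k + 1)*(k^3 - 2*k^2 - 15*k) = (k - 5)*(k + 1)*(k^2 + 3*k) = k*(k - 5)*(k + 1)*(k + 3)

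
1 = 1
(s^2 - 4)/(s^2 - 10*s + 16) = (s + 2)/(s - 8)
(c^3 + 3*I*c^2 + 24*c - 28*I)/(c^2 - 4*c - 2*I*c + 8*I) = (c^2 + 5*I*c + 14)/(c - 4)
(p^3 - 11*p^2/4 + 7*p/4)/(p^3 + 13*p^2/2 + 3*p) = (4*p^2 - 11*p + 7)/(2*(2*p^2 + 13*p + 6))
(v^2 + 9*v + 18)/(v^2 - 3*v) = (v^2 + 9*v + 18)/(v*(v - 3))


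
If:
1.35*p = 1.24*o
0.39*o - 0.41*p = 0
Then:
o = 0.00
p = 0.00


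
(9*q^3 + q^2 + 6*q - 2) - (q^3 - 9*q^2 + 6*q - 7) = 8*q^3 + 10*q^2 + 5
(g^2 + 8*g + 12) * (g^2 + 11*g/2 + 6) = g^4 + 27*g^3/2 + 62*g^2 + 114*g + 72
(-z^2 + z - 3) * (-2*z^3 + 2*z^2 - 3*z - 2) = 2*z^5 - 4*z^4 + 11*z^3 - 7*z^2 + 7*z + 6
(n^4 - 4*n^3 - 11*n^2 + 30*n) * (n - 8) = n^5 - 12*n^4 + 21*n^3 + 118*n^2 - 240*n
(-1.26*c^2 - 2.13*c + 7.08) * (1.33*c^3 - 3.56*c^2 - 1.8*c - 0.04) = -1.6758*c^5 + 1.6527*c^4 + 19.2672*c^3 - 21.3204*c^2 - 12.6588*c - 0.2832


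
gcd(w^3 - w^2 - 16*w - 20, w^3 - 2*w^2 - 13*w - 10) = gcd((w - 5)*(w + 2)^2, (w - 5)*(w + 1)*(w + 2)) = w^2 - 3*w - 10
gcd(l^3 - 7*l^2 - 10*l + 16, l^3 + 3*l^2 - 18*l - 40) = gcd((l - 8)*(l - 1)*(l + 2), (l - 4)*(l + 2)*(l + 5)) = l + 2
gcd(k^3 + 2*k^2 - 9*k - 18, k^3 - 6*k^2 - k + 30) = k^2 - k - 6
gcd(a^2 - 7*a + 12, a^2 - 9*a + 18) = a - 3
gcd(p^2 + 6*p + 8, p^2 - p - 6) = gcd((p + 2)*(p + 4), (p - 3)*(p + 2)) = p + 2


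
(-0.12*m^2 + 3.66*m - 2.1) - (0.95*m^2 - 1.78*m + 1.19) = -1.07*m^2 + 5.44*m - 3.29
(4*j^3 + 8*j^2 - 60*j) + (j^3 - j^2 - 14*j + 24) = 5*j^3 + 7*j^2 - 74*j + 24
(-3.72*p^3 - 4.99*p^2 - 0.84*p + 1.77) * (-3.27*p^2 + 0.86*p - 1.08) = 12.1644*p^5 + 13.1181*p^4 + 2.473*p^3 - 1.1211*p^2 + 2.4294*p - 1.9116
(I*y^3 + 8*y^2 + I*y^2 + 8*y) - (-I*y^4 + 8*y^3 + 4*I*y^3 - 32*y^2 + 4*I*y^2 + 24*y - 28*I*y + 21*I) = I*y^4 - 8*y^3 - 3*I*y^3 + 40*y^2 - 3*I*y^2 - 16*y + 28*I*y - 21*I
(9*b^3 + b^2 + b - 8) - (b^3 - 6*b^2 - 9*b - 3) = 8*b^3 + 7*b^2 + 10*b - 5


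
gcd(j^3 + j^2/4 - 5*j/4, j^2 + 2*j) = j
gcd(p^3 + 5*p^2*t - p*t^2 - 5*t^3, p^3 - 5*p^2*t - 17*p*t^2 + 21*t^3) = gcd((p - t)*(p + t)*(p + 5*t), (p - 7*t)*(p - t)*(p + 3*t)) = p - t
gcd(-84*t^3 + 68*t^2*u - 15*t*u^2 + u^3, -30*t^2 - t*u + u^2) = 6*t - u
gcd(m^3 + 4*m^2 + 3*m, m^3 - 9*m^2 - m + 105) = m + 3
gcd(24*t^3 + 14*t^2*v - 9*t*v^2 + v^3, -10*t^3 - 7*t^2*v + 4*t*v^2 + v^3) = t + v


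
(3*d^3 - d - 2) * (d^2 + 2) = 3*d^5 + 5*d^3 - 2*d^2 - 2*d - 4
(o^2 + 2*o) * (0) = 0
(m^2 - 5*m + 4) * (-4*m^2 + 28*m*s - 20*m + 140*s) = -4*m^4 + 28*m^3*s + 84*m^2 - 588*m*s - 80*m + 560*s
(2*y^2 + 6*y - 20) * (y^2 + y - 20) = 2*y^4 + 8*y^3 - 54*y^2 - 140*y + 400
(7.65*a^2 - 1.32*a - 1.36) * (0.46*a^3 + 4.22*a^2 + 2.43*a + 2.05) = 3.519*a^5 + 31.6758*a^4 + 12.3935*a^3 + 6.7357*a^2 - 6.0108*a - 2.788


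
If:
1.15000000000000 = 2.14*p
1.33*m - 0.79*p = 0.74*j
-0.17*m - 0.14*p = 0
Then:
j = -1.37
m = -0.44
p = 0.54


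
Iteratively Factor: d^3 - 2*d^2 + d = (d - 1)*(d^2 - d) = (d - 1)^2*(d)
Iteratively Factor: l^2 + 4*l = (l + 4)*(l)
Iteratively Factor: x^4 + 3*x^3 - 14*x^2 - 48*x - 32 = (x + 2)*(x^3 + x^2 - 16*x - 16) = (x + 1)*(x + 2)*(x^2 - 16) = (x + 1)*(x + 2)*(x + 4)*(x - 4)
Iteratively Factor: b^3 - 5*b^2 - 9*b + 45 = (b - 5)*(b^2 - 9) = (b - 5)*(b - 3)*(b + 3)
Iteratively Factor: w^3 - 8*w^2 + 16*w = (w)*(w^2 - 8*w + 16) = w*(w - 4)*(w - 4)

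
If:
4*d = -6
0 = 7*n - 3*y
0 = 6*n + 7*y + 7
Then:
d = -3/2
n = -21/67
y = -49/67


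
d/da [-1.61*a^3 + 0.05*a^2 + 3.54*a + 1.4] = -4.83*a^2 + 0.1*a + 3.54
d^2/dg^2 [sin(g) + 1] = -sin(g)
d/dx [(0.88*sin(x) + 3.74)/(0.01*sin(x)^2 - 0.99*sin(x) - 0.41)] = (-0.0088*sin(x)^2 - 0.0748*sin(x) + 3.3418)*cos(x)/(0.0001*sin(x)^4 - 0.0198*sin(x)^3 + 0.9719*sin(x)^2 + 0.8118*sin(x) + 0.1681)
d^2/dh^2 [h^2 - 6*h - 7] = 2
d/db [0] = 0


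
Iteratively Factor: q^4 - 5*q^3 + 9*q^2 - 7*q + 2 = (q - 1)*(q^3 - 4*q^2 + 5*q - 2) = (q - 2)*(q - 1)*(q^2 - 2*q + 1) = (q - 2)*(q - 1)^2*(q - 1)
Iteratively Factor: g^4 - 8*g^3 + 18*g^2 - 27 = (g + 1)*(g^3 - 9*g^2 + 27*g - 27) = (g - 3)*(g + 1)*(g^2 - 6*g + 9) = (g - 3)^2*(g + 1)*(g - 3)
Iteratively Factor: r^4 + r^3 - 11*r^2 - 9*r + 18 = (r - 1)*(r^3 + 2*r^2 - 9*r - 18) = (r - 3)*(r - 1)*(r^2 + 5*r + 6) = (r - 3)*(r - 1)*(r + 2)*(r + 3)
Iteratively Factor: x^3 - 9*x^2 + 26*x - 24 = (x - 2)*(x^2 - 7*x + 12) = (x - 3)*(x - 2)*(x - 4)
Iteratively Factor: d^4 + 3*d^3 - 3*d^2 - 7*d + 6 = (d + 2)*(d^3 + d^2 - 5*d + 3) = (d - 1)*(d + 2)*(d^2 + 2*d - 3) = (d - 1)^2*(d + 2)*(d + 3)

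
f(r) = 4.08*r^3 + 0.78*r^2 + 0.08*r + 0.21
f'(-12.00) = 1743.92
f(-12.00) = -6938.67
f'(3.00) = 114.92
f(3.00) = 117.63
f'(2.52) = 81.74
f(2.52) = 70.66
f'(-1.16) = 14.74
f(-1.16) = -5.20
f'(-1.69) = 32.40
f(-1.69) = -17.39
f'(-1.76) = 35.25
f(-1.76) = -19.76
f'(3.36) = 143.51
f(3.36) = 164.05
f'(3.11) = 123.32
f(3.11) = 130.73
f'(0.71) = 7.36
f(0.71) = 2.12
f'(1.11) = 16.89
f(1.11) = 6.84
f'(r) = 12.24*r^2 + 1.56*r + 0.08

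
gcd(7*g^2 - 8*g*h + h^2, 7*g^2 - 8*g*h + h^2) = 7*g^2 - 8*g*h + h^2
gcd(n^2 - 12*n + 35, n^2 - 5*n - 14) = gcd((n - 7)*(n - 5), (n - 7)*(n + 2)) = n - 7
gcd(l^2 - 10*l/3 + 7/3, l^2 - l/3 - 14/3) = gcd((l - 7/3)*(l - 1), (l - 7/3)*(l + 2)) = l - 7/3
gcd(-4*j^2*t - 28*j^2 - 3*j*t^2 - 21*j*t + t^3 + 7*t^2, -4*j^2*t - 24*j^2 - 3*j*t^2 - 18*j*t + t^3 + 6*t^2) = -4*j^2 - 3*j*t + t^2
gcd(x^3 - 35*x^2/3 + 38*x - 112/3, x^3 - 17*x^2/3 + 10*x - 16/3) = x^2 - 14*x/3 + 16/3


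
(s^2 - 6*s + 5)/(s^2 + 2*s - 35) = (s - 1)/(s + 7)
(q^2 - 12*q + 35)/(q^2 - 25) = (q - 7)/(q + 5)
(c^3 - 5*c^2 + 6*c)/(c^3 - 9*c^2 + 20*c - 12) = c*(c - 3)/(c^2 - 7*c + 6)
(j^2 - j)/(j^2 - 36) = j*(j - 1)/(j^2 - 36)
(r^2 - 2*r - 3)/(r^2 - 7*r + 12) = (r + 1)/(r - 4)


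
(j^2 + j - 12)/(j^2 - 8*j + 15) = (j + 4)/(j - 5)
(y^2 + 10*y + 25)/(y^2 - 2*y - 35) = (y + 5)/(y - 7)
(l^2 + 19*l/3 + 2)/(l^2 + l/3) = (l + 6)/l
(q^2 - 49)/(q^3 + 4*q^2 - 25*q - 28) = (q - 7)/(q^2 - 3*q - 4)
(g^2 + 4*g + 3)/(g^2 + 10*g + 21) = (g + 1)/(g + 7)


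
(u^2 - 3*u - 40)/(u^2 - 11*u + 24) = (u + 5)/(u - 3)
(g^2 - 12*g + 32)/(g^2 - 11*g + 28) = (g - 8)/(g - 7)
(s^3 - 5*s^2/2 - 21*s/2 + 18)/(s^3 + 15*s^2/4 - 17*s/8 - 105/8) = 4*(2*s^2 - 11*s + 12)/(8*s^2 + 6*s - 35)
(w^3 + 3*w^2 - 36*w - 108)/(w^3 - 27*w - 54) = (w + 6)/(w + 3)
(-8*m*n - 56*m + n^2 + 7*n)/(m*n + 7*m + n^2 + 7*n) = (-8*m + n)/(m + n)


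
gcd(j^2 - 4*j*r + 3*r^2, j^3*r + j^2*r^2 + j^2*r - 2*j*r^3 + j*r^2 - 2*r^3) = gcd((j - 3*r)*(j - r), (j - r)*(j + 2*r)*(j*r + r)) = -j + r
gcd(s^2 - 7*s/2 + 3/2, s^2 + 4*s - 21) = s - 3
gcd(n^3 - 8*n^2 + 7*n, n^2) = n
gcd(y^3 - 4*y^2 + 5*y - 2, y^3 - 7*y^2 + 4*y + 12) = y - 2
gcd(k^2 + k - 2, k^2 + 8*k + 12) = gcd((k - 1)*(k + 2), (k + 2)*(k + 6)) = k + 2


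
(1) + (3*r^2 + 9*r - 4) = 3*r^2 + 9*r - 3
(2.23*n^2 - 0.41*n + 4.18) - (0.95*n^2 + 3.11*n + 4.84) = 1.28*n^2 - 3.52*n - 0.66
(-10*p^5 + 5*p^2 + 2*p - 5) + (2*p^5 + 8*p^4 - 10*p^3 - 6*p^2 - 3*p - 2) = -8*p^5 + 8*p^4 - 10*p^3 - p^2 - p - 7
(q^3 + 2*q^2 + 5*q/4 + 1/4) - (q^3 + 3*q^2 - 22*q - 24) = -q^2 + 93*q/4 + 97/4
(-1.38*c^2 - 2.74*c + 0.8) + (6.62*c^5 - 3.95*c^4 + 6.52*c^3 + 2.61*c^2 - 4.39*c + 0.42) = 6.62*c^5 - 3.95*c^4 + 6.52*c^3 + 1.23*c^2 - 7.13*c + 1.22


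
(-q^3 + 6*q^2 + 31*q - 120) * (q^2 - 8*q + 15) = -q^5 + 14*q^4 - 32*q^3 - 278*q^2 + 1425*q - 1800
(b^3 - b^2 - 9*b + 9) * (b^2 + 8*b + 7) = b^5 + 7*b^4 - 10*b^3 - 70*b^2 + 9*b + 63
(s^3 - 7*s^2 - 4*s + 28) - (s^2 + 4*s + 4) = s^3 - 8*s^2 - 8*s + 24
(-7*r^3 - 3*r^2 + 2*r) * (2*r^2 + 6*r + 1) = -14*r^5 - 48*r^4 - 21*r^3 + 9*r^2 + 2*r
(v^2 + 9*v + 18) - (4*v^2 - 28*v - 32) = -3*v^2 + 37*v + 50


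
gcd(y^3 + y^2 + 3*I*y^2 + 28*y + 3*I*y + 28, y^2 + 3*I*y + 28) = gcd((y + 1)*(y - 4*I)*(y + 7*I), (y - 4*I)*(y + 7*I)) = y^2 + 3*I*y + 28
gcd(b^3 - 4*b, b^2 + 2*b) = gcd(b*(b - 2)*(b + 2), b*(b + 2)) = b^2 + 2*b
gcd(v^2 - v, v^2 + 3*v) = v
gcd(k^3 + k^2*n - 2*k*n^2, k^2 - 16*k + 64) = 1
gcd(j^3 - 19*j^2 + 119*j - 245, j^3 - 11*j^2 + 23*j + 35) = j^2 - 12*j + 35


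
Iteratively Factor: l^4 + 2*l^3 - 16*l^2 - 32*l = (l - 4)*(l^3 + 6*l^2 + 8*l) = l*(l - 4)*(l^2 + 6*l + 8) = l*(l - 4)*(l + 4)*(l + 2)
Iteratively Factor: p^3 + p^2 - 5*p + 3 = (p + 3)*(p^2 - 2*p + 1) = (p - 1)*(p + 3)*(p - 1)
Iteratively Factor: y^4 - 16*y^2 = (y + 4)*(y^3 - 4*y^2) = y*(y + 4)*(y^2 - 4*y) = y^2*(y + 4)*(y - 4)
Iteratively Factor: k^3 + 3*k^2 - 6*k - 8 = (k - 2)*(k^2 + 5*k + 4) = (k - 2)*(k + 4)*(k + 1)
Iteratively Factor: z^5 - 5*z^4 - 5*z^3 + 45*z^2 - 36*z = (z - 1)*(z^4 - 4*z^3 - 9*z^2 + 36*z) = (z - 3)*(z - 1)*(z^3 - z^2 - 12*z) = (z - 3)*(z - 1)*(z + 3)*(z^2 - 4*z) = z*(z - 3)*(z - 1)*(z + 3)*(z - 4)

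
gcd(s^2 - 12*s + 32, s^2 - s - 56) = s - 8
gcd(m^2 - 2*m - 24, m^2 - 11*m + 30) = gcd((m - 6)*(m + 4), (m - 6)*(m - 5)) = m - 6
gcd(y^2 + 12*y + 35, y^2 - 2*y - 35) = y + 5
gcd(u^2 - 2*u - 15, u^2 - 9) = u + 3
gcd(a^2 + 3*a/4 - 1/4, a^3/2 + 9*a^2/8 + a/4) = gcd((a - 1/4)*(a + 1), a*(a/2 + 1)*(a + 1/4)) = 1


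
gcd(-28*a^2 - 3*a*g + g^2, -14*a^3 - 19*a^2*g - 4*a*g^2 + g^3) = 7*a - g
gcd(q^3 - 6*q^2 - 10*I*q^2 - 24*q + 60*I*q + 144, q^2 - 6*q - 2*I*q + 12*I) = q - 6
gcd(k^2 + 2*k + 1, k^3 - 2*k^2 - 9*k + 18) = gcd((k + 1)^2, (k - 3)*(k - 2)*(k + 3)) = 1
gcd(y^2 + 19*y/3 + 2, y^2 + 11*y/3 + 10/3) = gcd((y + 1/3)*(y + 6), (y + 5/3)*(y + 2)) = 1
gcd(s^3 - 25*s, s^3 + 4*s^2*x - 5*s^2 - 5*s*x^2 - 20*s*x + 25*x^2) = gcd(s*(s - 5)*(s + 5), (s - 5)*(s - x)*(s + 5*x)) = s - 5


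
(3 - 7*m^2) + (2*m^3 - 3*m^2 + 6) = 2*m^3 - 10*m^2 + 9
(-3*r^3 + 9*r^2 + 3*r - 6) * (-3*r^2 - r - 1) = 9*r^5 - 24*r^4 - 15*r^3 + 6*r^2 + 3*r + 6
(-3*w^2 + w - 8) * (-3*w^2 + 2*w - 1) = 9*w^4 - 9*w^3 + 29*w^2 - 17*w + 8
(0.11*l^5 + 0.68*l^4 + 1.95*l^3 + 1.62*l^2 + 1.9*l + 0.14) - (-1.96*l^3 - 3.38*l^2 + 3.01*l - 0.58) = 0.11*l^5 + 0.68*l^4 + 3.91*l^3 + 5.0*l^2 - 1.11*l + 0.72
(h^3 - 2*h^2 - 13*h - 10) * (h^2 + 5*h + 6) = h^5 + 3*h^4 - 17*h^3 - 87*h^2 - 128*h - 60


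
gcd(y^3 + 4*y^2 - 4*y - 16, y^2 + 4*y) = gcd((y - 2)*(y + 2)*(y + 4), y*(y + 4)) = y + 4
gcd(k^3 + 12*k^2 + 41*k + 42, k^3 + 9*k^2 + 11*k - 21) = k^2 + 10*k + 21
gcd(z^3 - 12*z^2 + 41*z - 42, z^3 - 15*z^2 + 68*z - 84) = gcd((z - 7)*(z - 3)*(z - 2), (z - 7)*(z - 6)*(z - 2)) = z^2 - 9*z + 14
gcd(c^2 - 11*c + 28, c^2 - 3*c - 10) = 1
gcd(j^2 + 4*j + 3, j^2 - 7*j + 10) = 1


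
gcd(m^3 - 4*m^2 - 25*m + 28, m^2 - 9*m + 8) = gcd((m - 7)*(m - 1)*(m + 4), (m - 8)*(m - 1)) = m - 1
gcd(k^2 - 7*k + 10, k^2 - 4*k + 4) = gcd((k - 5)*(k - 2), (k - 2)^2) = k - 2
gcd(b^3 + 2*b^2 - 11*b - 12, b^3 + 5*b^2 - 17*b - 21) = b^2 - 2*b - 3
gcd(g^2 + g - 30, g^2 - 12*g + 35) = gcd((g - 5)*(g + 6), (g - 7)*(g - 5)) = g - 5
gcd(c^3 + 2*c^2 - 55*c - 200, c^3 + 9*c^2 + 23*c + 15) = c + 5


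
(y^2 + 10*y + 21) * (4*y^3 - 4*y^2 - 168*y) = 4*y^5 + 36*y^4 - 124*y^3 - 1764*y^2 - 3528*y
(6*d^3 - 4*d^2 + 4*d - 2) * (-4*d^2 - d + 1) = -24*d^5 + 10*d^4 - 6*d^3 + 6*d - 2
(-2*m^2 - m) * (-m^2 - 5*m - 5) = 2*m^4 + 11*m^3 + 15*m^2 + 5*m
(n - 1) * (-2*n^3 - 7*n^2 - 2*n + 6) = -2*n^4 - 5*n^3 + 5*n^2 + 8*n - 6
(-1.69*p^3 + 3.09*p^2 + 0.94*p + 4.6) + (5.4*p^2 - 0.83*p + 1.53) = -1.69*p^3 + 8.49*p^2 + 0.11*p + 6.13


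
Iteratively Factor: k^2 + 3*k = (k)*(k + 3)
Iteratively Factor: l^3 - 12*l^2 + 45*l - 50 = (l - 5)*(l^2 - 7*l + 10) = (l - 5)^2*(l - 2)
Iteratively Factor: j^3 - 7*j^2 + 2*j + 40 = (j - 5)*(j^2 - 2*j - 8) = (j - 5)*(j - 4)*(j + 2)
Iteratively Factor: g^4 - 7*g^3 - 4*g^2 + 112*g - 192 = (g - 4)*(g^3 - 3*g^2 - 16*g + 48) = (g - 4)*(g - 3)*(g^2 - 16) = (g - 4)*(g - 3)*(g + 4)*(g - 4)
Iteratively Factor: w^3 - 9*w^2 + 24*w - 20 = (w - 5)*(w^2 - 4*w + 4) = (w - 5)*(w - 2)*(w - 2)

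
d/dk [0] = 0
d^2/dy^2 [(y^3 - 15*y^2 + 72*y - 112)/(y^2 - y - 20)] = 12*(13*y^3 - 196*y^2 + 976*y - 1632)/(y^6 - 3*y^5 - 57*y^4 + 119*y^3 + 1140*y^2 - 1200*y - 8000)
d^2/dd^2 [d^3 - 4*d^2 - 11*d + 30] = 6*d - 8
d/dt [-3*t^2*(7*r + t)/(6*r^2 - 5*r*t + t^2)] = 3*t*(-t*(5*r - 2*t)*(7*r + t) + (-14*r - 3*t)*(6*r^2 - 5*r*t + t^2))/(6*r^2 - 5*r*t + t^2)^2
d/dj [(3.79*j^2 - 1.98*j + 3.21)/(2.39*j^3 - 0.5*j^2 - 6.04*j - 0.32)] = (-9.0581*j^4 + 9.4644*j^3 - 46.8973*j^2 + 0.784400000000002*j + 20.022)/(5.7121*j^6 - 2.39*j^5 - 28.6212*j^4 + 4.5104*j^3 + 36.8016*j^2 + 3.8656*j + 0.1024)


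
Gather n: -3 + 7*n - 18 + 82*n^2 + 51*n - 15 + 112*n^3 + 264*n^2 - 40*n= 112*n^3 + 346*n^2 + 18*n - 36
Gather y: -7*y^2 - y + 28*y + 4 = -7*y^2 + 27*y + 4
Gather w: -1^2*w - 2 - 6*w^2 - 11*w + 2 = -6*w^2 - 12*w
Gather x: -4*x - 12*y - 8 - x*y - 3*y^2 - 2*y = x*(-y - 4) - 3*y^2 - 14*y - 8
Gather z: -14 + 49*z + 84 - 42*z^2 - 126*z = -42*z^2 - 77*z + 70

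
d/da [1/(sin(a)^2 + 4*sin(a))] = -2*(sin(a) + 2)*cos(a)/((sin(a) + 4)^2*sin(a)^2)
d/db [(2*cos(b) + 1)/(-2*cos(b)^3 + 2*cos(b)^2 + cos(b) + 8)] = -(62*sin(b) + 2*sin(3*b) + 4*sin(4*b))/(cos(b) - 2*cos(2*b) + cos(3*b) - 18)^2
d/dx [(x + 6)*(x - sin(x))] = x - (x + 6)*(cos(x) - 1) - sin(x)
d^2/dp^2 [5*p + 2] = 0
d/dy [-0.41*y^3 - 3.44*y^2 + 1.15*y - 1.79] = -1.23*y^2 - 6.88*y + 1.15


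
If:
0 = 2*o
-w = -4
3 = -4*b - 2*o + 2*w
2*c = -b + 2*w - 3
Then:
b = 5/4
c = 15/8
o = 0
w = 4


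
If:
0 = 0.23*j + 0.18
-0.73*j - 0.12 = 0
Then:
No Solution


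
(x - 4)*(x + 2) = x^2 - 2*x - 8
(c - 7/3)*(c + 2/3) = c^2 - 5*c/3 - 14/9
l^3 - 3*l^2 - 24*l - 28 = (l - 7)*(l + 2)^2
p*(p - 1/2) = p^2 - p/2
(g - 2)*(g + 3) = g^2 + g - 6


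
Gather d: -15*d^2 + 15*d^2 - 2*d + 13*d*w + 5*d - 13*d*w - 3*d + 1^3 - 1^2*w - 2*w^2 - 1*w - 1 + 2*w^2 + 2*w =0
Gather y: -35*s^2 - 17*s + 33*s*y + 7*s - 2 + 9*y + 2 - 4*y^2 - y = -35*s^2 - 10*s - 4*y^2 + y*(33*s + 8)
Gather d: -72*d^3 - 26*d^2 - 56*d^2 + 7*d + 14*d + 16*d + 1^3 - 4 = -72*d^3 - 82*d^2 + 37*d - 3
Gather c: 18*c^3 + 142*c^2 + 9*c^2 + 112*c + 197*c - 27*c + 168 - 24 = 18*c^3 + 151*c^2 + 282*c + 144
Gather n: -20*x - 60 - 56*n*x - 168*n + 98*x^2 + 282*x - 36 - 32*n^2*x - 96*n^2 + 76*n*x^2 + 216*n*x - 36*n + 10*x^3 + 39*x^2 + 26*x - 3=n^2*(-32*x - 96) + n*(76*x^2 + 160*x - 204) + 10*x^3 + 137*x^2 + 288*x - 99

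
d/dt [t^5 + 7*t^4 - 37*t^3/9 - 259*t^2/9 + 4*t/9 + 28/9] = 5*t^4 + 28*t^3 - 37*t^2/3 - 518*t/9 + 4/9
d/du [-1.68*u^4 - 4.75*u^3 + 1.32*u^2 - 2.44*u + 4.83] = -6.72*u^3 - 14.25*u^2 + 2.64*u - 2.44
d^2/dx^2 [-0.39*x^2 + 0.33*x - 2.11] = -0.780000000000000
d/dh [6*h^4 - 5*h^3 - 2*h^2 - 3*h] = 24*h^3 - 15*h^2 - 4*h - 3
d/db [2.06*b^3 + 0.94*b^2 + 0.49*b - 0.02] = 6.18*b^2 + 1.88*b + 0.49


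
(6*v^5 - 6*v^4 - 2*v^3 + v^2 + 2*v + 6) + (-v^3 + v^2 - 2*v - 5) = 6*v^5 - 6*v^4 - 3*v^3 + 2*v^2 + 1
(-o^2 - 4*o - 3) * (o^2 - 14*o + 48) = -o^4 + 10*o^3 + 5*o^2 - 150*o - 144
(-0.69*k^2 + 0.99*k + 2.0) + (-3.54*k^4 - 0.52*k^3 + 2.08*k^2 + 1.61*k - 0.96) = -3.54*k^4 - 0.52*k^3 + 1.39*k^2 + 2.6*k + 1.04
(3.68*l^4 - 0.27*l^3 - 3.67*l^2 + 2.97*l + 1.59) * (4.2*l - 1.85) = 15.456*l^5 - 7.942*l^4 - 14.9145*l^3 + 19.2635*l^2 + 1.1835*l - 2.9415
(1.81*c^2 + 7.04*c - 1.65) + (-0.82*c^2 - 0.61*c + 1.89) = 0.99*c^2 + 6.43*c + 0.24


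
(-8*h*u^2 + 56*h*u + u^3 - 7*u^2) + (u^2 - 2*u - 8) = -8*h*u^2 + 56*h*u + u^3 - 6*u^2 - 2*u - 8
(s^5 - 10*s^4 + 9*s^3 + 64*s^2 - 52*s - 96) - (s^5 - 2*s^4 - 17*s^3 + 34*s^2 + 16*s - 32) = -8*s^4 + 26*s^3 + 30*s^2 - 68*s - 64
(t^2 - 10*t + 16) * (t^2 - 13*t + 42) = t^4 - 23*t^3 + 188*t^2 - 628*t + 672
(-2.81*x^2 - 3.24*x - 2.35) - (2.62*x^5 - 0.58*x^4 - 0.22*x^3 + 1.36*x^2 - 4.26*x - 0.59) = -2.62*x^5 + 0.58*x^4 + 0.22*x^3 - 4.17*x^2 + 1.02*x - 1.76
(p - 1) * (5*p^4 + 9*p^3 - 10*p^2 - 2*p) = 5*p^5 + 4*p^4 - 19*p^3 + 8*p^2 + 2*p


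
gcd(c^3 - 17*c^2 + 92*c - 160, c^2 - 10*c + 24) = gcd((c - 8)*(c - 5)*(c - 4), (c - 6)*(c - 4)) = c - 4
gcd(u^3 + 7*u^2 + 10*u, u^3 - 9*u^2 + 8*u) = u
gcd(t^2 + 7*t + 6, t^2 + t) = t + 1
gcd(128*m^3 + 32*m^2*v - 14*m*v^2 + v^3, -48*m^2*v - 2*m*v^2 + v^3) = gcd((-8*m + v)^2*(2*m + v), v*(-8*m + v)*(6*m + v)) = -8*m + v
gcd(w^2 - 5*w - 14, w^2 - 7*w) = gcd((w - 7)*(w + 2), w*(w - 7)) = w - 7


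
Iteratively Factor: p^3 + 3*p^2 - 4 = (p - 1)*(p^2 + 4*p + 4) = (p - 1)*(p + 2)*(p + 2)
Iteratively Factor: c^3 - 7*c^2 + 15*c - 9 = (c - 1)*(c^2 - 6*c + 9) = (c - 3)*(c - 1)*(c - 3)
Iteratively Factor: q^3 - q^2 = (q)*(q^2 - q) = q*(q - 1)*(q)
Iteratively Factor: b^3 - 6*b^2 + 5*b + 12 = (b - 4)*(b^2 - 2*b - 3) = (b - 4)*(b + 1)*(b - 3)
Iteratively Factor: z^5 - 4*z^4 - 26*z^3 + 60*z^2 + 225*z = (z + 3)*(z^4 - 7*z^3 - 5*z^2 + 75*z) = (z - 5)*(z + 3)*(z^3 - 2*z^2 - 15*z) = z*(z - 5)*(z + 3)*(z^2 - 2*z - 15) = z*(z - 5)*(z + 3)^2*(z - 5)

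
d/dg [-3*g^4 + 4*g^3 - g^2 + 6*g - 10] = -12*g^3 + 12*g^2 - 2*g + 6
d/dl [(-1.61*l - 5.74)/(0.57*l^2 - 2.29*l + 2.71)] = (0.9177*l^2 + 6.5436*l - 17.5077)/(0.3249*l^4 - 2.6106*l^3 + 8.3335*l^2 - 12.4118*l + 7.3441)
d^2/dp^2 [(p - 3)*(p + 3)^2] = 6*p + 6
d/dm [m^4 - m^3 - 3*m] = 4*m^3 - 3*m^2 - 3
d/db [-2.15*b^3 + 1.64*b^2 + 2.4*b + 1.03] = -6.45*b^2 + 3.28*b + 2.4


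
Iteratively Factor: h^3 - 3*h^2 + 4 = (h - 2)*(h^2 - h - 2) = (h - 2)^2*(h + 1)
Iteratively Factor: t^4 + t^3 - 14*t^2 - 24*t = (t + 2)*(t^3 - t^2 - 12*t) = (t + 2)*(t + 3)*(t^2 - 4*t) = t*(t + 2)*(t + 3)*(t - 4)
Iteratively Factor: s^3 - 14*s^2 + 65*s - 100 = (s - 5)*(s^2 - 9*s + 20) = (s - 5)*(s - 4)*(s - 5)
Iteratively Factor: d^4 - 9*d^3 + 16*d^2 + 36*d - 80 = (d - 4)*(d^3 - 5*d^2 - 4*d + 20) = (d - 4)*(d - 2)*(d^2 - 3*d - 10) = (d - 5)*(d - 4)*(d - 2)*(d + 2)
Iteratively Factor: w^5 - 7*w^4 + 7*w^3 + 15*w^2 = (w)*(w^4 - 7*w^3 + 7*w^2 + 15*w) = w*(w - 5)*(w^3 - 2*w^2 - 3*w) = w*(w - 5)*(w + 1)*(w^2 - 3*w) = w^2*(w - 5)*(w + 1)*(w - 3)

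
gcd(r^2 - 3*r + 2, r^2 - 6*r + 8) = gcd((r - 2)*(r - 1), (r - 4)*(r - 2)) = r - 2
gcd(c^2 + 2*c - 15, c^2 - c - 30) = c + 5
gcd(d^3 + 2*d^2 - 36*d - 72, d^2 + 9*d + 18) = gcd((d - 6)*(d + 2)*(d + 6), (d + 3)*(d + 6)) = d + 6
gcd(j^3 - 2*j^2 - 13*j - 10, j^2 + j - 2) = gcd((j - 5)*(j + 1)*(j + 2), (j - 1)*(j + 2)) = j + 2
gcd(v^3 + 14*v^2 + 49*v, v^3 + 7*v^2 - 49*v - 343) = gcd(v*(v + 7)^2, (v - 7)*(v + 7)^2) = v^2 + 14*v + 49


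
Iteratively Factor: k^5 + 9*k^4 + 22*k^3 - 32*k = (k)*(k^4 + 9*k^3 + 22*k^2 - 32) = k*(k + 2)*(k^3 + 7*k^2 + 8*k - 16) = k*(k + 2)*(k + 4)*(k^2 + 3*k - 4) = k*(k + 2)*(k + 4)^2*(k - 1)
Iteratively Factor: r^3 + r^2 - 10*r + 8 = (r + 4)*(r^2 - 3*r + 2) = (r - 1)*(r + 4)*(r - 2)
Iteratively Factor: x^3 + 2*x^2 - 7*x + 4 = (x - 1)*(x^2 + 3*x - 4) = (x - 1)^2*(x + 4)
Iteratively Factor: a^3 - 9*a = (a + 3)*(a^2 - 3*a) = a*(a + 3)*(a - 3)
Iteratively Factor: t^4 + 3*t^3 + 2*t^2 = (t + 2)*(t^3 + t^2) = (t + 1)*(t + 2)*(t^2) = t*(t + 1)*(t + 2)*(t)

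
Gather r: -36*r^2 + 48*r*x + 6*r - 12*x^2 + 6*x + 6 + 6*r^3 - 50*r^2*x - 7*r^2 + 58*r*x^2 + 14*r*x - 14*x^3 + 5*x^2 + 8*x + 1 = 6*r^3 + r^2*(-50*x - 43) + r*(58*x^2 + 62*x + 6) - 14*x^3 - 7*x^2 + 14*x + 7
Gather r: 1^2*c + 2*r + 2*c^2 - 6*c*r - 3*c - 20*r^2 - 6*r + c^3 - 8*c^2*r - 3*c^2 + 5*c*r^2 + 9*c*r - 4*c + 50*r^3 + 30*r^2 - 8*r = c^3 - c^2 - 6*c + 50*r^3 + r^2*(5*c + 10) + r*(-8*c^2 + 3*c - 12)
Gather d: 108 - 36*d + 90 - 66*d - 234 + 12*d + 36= -90*d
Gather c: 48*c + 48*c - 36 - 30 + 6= 96*c - 60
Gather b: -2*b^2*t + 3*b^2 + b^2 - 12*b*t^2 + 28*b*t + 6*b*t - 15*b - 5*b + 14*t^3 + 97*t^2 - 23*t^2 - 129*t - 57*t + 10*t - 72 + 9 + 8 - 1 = b^2*(4 - 2*t) + b*(-12*t^2 + 34*t - 20) + 14*t^3 + 74*t^2 - 176*t - 56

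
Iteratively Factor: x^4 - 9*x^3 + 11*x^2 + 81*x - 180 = (x - 4)*(x^3 - 5*x^2 - 9*x + 45) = (x - 4)*(x + 3)*(x^2 - 8*x + 15) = (x - 4)*(x - 3)*(x + 3)*(x - 5)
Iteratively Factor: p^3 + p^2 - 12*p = (p - 3)*(p^2 + 4*p) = p*(p - 3)*(p + 4)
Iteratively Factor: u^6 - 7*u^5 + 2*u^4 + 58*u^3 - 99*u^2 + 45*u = (u - 1)*(u^5 - 6*u^4 - 4*u^3 + 54*u^2 - 45*u) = u*(u - 1)*(u^4 - 6*u^3 - 4*u^2 + 54*u - 45) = u*(u - 1)^2*(u^3 - 5*u^2 - 9*u + 45) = u*(u - 3)*(u - 1)^2*(u^2 - 2*u - 15) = u*(u - 3)*(u - 1)^2*(u + 3)*(u - 5)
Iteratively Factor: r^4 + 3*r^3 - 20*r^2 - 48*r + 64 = (r - 1)*(r^3 + 4*r^2 - 16*r - 64) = (r - 1)*(r + 4)*(r^2 - 16) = (r - 1)*(r + 4)^2*(r - 4)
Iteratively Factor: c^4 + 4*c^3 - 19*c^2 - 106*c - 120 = (c + 4)*(c^3 - 19*c - 30) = (c + 3)*(c + 4)*(c^2 - 3*c - 10) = (c + 2)*(c + 3)*(c + 4)*(c - 5)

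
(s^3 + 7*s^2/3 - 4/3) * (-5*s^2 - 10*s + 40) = -5*s^5 - 65*s^4/3 + 50*s^3/3 + 100*s^2 + 40*s/3 - 160/3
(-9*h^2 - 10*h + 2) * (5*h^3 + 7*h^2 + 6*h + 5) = -45*h^5 - 113*h^4 - 114*h^3 - 91*h^2 - 38*h + 10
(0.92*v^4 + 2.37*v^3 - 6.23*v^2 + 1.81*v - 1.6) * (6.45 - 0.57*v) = -0.5244*v^5 + 4.5831*v^4 + 18.8376*v^3 - 41.2152*v^2 + 12.5865*v - 10.32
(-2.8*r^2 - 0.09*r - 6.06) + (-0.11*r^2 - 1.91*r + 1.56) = -2.91*r^2 - 2.0*r - 4.5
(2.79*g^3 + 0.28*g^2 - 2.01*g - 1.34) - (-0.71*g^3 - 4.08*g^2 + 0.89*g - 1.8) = 3.5*g^3 + 4.36*g^2 - 2.9*g + 0.46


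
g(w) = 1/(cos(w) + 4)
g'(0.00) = 0.00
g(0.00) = 0.20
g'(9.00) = 0.04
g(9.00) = 0.32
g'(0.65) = 0.03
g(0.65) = 0.21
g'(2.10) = 0.07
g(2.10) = 0.29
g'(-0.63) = -0.03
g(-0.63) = 0.21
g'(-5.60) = 0.03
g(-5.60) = 0.21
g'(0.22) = 0.01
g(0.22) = 0.20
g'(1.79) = 0.07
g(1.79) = 0.26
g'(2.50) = 0.06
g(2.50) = 0.31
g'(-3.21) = 0.01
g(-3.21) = 0.33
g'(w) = sin(w)/(cos(w) + 4)^2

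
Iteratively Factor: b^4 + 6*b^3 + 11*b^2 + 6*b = (b + 3)*(b^3 + 3*b^2 + 2*b) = (b + 1)*(b + 3)*(b^2 + 2*b) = (b + 1)*(b + 2)*(b + 3)*(b)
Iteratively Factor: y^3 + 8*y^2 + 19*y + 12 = (y + 4)*(y^2 + 4*y + 3) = (y + 3)*(y + 4)*(y + 1)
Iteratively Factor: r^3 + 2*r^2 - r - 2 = (r - 1)*(r^2 + 3*r + 2) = (r - 1)*(r + 2)*(r + 1)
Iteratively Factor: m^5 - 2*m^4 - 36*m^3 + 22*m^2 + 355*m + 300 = (m + 3)*(m^4 - 5*m^3 - 21*m^2 + 85*m + 100) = (m + 3)*(m + 4)*(m^3 - 9*m^2 + 15*m + 25) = (m + 1)*(m + 3)*(m + 4)*(m^2 - 10*m + 25) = (m - 5)*(m + 1)*(m + 3)*(m + 4)*(m - 5)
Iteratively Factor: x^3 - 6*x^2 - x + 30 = (x - 3)*(x^2 - 3*x - 10) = (x - 5)*(x - 3)*(x + 2)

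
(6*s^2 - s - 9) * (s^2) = 6*s^4 - s^3 - 9*s^2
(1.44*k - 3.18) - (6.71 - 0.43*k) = 1.87*k - 9.89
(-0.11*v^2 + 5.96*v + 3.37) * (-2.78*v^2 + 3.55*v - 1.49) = 0.3058*v^4 - 16.9593*v^3 + 11.9533*v^2 + 3.0831*v - 5.0213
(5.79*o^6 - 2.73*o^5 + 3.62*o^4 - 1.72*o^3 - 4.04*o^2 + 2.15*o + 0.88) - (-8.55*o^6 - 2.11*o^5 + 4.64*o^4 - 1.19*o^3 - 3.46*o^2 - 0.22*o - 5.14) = 14.34*o^6 - 0.62*o^5 - 1.02*o^4 - 0.53*o^3 - 0.58*o^2 + 2.37*o + 6.02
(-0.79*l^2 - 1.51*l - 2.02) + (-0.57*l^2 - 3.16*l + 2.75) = -1.36*l^2 - 4.67*l + 0.73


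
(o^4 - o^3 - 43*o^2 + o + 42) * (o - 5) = o^5 - 6*o^4 - 38*o^3 + 216*o^2 + 37*o - 210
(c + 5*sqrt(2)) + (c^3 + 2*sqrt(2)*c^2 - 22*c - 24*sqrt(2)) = c^3 + 2*sqrt(2)*c^2 - 21*c - 19*sqrt(2)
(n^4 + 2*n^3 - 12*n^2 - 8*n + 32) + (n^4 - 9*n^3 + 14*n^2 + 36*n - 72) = 2*n^4 - 7*n^3 + 2*n^2 + 28*n - 40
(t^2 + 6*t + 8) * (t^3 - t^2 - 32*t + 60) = t^5 + 5*t^4 - 30*t^3 - 140*t^2 + 104*t + 480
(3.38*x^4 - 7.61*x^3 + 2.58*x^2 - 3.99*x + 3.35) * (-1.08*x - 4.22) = -3.6504*x^5 - 6.0448*x^4 + 29.3278*x^3 - 6.5784*x^2 + 13.2198*x - 14.137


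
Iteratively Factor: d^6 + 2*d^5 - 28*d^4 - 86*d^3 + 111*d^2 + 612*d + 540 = (d - 5)*(d^5 + 7*d^4 + 7*d^3 - 51*d^2 - 144*d - 108) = (d - 5)*(d + 2)*(d^4 + 5*d^3 - 3*d^2 - 45*d - 54) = (d - 5)*(d - 3)*(d + 2)*(d^3 + 8*d^2 + 21*d + 18) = (d - 5)*(d - 3)*(d + 2)*(d + 3)*(d^2 + 5*d + 6) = (d - 5)*(d - 3)*(d + 2)^2*(d + 3)*(d + 3)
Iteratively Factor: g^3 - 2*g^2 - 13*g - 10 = (g + 2)*(g^2 - 4*g - 5) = (g + 1)*(g + 2)*(g - 5)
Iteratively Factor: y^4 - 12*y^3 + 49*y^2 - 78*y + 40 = (y - 1)*(y^3 - 11*y^2 + 38*y - 40) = (y - 2)*(y - 1)*(y^2 - 9*y + 20) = (y - 4)*(y - 2)*(y - 1)*(y - 5)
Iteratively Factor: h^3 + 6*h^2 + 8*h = (h + 4)*(h^2 + 2*h) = h*(h + 4)*(h + 2)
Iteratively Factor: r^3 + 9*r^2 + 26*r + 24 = (r + 2)*(r^2 + 7*r + 12) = (r + 2)*(r + 3)*(r + 4)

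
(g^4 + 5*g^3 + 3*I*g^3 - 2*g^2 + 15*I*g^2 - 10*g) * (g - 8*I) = g^5 + 5*g^4 - 5*I*g^4 + 22*g^3 - 25*I*g^3 + 110*g^2 + 16*I*g^2 + 80*I*g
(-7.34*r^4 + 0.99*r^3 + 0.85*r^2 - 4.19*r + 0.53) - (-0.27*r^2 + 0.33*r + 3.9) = -7.34*r^4 + 0.99*r^3 + 1.12*r^2 - 4.52*r - 3.37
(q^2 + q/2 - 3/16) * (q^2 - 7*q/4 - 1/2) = q^4 - 5*q^3/4 - 25*q^2/16 + 5*q/64 + 3/32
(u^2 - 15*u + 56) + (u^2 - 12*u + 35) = 2*u^2 - 27*u + 91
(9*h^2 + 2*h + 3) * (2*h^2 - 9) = 18*h^4 + 4*h^3 - 75*h^2 - 18*h - 27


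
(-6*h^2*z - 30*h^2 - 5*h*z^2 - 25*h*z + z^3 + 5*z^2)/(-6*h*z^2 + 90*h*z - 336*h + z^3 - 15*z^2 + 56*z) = (h*z + 5*h + z^2 + 5*z)/(z^2 - 15*z + 56)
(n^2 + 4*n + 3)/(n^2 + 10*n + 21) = (n + 1)/(n + 7)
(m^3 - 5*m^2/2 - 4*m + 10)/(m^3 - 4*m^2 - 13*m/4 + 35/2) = 2*(m - 2)/(2*m - 7)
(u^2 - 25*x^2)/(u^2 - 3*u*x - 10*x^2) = (u + 5*x)/(u + 2*x)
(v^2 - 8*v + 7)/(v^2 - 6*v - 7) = (v - 1)/(v + 1)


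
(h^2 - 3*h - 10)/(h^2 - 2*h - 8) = (h - 5)/(h - 4)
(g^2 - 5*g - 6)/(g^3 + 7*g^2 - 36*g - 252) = (g + 1)/(g^2 + 13*g + 42)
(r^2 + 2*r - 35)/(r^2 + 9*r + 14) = (r - 5)/(r + 2)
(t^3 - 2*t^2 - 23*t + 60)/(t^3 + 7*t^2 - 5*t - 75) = (t - 4)/(t + 5)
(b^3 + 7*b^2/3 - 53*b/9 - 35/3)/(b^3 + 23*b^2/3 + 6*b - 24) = (9*b^2 - 6*b - 35)/(3*(3*b^2 + 14*b - 24))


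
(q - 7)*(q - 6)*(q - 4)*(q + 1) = q^4 - 16*q^3 + 77*q^2 - 74*q - 168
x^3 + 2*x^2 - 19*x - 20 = (x - 4)*(x + 1)*(x + 5)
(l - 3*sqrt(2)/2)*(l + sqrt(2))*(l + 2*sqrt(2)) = l^3 + 3*sqrt(2)*l^2/2 - 5*l - 6*sqrt(2)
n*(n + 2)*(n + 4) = n^3 + 6*n^2 + 8*n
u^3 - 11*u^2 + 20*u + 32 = (u - 8)*(u - 4)*(u + 1)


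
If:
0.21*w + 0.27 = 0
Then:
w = -1.29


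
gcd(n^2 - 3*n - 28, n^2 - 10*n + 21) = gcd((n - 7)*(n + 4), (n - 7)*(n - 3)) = n - 7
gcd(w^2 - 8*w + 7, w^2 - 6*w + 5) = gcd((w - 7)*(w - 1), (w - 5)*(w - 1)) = w - 1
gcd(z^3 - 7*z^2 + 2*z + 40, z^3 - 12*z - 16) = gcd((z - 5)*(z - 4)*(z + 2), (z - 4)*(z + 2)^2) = z^2 - 2*z - 8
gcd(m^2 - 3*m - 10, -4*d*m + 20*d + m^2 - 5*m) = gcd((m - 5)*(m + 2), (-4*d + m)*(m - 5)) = m - 5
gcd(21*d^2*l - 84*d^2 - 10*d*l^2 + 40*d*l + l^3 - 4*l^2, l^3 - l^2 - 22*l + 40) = l - 4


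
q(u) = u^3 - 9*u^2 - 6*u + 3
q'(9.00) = 75.00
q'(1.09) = -22.06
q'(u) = 3*u^2 - 18*u - 6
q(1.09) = -12.94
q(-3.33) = -113.75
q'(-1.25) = 21.19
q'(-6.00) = 210.00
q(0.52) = -2.41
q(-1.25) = -5.52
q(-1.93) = -26.13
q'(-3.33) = 87.21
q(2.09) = -39.72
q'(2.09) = -30.52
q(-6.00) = -501.00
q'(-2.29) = 50.95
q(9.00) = -51.00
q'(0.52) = -14.55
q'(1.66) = -27.61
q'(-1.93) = 39.91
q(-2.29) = -42.47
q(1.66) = -27.19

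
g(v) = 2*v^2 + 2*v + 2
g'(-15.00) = -58.00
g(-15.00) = 422.00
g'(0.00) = 2.00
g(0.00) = 2.00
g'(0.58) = 4.32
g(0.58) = 3.83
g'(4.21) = 18.84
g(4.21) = 45.87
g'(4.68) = 20.72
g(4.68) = 55.16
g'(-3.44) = -11.76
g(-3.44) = 18.79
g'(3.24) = 14.96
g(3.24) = 29.48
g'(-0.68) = -0.72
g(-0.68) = 1.56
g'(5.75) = 25.00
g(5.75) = 79.62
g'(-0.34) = 0.64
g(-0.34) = 1.55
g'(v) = 4*v + 2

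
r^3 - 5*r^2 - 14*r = r*(r - 7)*(r + 2)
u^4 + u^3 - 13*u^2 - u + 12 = (u - 3)*(u - 1)*(u + 1)*(u + 4)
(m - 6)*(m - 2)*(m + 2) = m^3 - 6*m^2 - 4*m + 24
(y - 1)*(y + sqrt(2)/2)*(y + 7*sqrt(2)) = y^3 - y^2 + 15*sqrt(2)*y^2/2 - 15*sqrt(2)*y/2 + 7*y - 7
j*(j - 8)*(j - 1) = j^3 - 9*j^2 + 8*j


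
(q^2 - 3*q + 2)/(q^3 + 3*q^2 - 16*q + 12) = 1/(q + 6)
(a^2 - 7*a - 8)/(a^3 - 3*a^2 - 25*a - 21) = (a - 8)/(a^2 - 4*a - 21)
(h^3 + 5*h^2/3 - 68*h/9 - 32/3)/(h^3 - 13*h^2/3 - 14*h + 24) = (9*h^2 - 12*h - 32)/(3*(3*h^2 - 22*h + 24))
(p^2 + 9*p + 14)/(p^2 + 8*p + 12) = (p + 7)/(p + 6)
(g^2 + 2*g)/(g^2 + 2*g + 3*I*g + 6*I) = g/(g + 3*I)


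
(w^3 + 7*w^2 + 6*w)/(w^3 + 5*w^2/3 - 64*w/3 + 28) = 3*w*(w + 1)/(3*w^2 - 13*w + 14)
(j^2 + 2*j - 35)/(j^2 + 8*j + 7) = (j - 5)/(j + 1)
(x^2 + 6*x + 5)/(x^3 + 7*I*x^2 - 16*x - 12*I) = (x^2 + 6*x + 5)/(x^3 + 7*I*x^2 - 16*x - 12*I)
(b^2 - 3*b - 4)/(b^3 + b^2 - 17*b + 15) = (b^2 - 3*b - 4)/(b^3 + b^2 - 17*b + 15)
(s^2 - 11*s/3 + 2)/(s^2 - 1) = (s^2 - 11*s/3 + 2)/(s^2 - 1)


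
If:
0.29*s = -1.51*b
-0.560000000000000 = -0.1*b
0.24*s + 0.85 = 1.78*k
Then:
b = 5.60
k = -3.45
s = -29.16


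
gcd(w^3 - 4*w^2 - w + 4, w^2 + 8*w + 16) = 1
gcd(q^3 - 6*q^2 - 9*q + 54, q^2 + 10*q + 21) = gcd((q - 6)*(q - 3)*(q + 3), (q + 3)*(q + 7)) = q + 3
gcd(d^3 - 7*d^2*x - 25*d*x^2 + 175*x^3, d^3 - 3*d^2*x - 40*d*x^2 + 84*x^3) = -d + 7*x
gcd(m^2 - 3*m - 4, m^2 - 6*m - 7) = m + 1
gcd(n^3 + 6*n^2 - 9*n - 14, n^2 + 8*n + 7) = n^2 + 8*n + 7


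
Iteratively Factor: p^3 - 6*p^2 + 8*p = (p)*(p^2 - 6*p + 8) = p*(p - 2)*(p - 4)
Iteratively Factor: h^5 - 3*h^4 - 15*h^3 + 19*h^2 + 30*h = (h)*(h^4 - 3*h^3 - 15*h^2 + 19*h + 30) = h*(h - 5)*(h^3 + 2*h^2 - 5*h - 6) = h*(h - 5)*(h + 1)*(h^2 + h - 6) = h*(h - 5)*(h + 1)*(h + 3)*(h - 2)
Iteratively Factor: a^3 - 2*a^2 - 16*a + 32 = (a - 4)*(a^2 + 2*a - 8) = (a - 4)*(a - 2)*(a + 4)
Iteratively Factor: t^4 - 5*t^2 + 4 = (t - 2)*(t^3 + 2*t^2 - t - 2) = (t - 2)*(t - 1)*(t^2 + 3*t + 2) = (t - 2)*(t - 1)*(t + 1)*(t + 2)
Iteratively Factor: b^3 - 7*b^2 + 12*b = (b - 4)*(b^2 - 3*b) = b*(b - 4)*(b - 3)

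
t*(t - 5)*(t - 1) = t^3 - 6*t^2 + 5*t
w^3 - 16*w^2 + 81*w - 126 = (w - 7)*(w - 6)*(w - 3)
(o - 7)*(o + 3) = o^2 - 4*o - 21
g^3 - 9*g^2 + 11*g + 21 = (g - 7)*(g - 3)*(g + 1)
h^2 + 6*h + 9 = (h + 3)^2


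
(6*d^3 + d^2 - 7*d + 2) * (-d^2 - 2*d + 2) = -6*d^5 - 13*d^4 + 17*d^3 + 14*d^2 - 18*d + 4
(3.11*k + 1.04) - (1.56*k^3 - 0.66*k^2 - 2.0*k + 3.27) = -1.56*k^3 + 0.66*k^2 + 5.11*k - 2.23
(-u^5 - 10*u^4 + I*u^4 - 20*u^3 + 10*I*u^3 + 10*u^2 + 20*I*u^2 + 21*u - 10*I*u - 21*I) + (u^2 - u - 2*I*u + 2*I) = -u^5 - 10*u^4 + I*u^4 - 20*u^3 + 10*I*u^3 + 11*u^2 + 20*I*u^2 + 20*u - 12*I*u - 19*I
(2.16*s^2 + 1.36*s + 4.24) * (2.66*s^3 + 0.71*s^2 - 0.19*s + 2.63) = 5.7456*s^5 + 5.1512*s^4 + 11.8336*s^3 + 8.4328*s^2 + 2.7712*s + 11.1512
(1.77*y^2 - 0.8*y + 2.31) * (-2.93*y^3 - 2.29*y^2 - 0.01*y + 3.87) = -5.1861*y^5 - 1.7093*y^4 - 4.954*y^3 + 1.568*y^2 - 3.1191*y + 8.9397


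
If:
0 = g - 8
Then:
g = 8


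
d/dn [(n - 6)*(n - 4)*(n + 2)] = 3*n^2 - 16*n + 4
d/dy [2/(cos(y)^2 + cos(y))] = 2*(sin(y)/cos(y)^2 + 2*tan(y))/(cos(y) + 1)^2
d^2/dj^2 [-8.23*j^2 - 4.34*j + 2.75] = -16.4600000000000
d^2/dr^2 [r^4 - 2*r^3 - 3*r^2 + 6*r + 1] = 12*r^2 - 12*r - 6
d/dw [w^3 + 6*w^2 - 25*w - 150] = 3*w^2 + 12*w - 25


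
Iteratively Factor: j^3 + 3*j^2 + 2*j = (j + 1)*(j^2 + 2*j) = j*(j + 1)*(j + 2)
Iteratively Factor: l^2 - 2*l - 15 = (l - 5)*(l + 3)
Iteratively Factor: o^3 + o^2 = (o + 1)*(o^2) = o*(o + 1)*(o)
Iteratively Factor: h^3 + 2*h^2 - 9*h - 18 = (h + 3)*(h^2 - h - 6) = (h + 2)*(h + 3)*(h - 3)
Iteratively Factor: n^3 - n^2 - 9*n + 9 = (n - 1)*(n^2 - 9) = (n - 1)*(n + 3)*(n - 3)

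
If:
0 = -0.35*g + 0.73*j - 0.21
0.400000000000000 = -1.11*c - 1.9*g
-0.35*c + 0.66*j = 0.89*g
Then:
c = 20.82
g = -12.37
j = -5.64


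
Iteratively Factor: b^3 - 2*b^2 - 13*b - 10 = (b - 5)*(b^2 + 3*b + 2) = (b - 5)*(b + 1)*(b + 2)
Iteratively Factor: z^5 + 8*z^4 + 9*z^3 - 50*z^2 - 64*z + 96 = (z - 1)*(z^4 + 9*z^3 + 18*z^2 - 32*z - 96) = (z - 1)*(z + 4)*(z^3 + 5*z^2 - 2*z - 24) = (z - 1)*(z + 4)^2*(z^2 + z - 6) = (z - 1)*(z + 3)*(z + 4)^2*(z - 2)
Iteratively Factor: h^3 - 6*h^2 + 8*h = (h - 4)*(h^2 - 2*h) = h*(h - 4)*(h - 2)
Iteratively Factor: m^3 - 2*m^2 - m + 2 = (m + 1)*(m^2 - 3*m + 2) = (m - 2)*(m + 1)*(m - 1)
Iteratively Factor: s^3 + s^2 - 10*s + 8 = (s - 1)*(s^2 + 2*s - 8) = (s - 1)*(s + 4)*(s - 2)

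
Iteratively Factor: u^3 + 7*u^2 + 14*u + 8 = (u + 4)*(u^2 + 3*u + 2) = (u + 2)*(u + 4)*(u + 1)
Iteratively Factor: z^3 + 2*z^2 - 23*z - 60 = (z + 4)*(z^2 - 2*z - 15) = (z - 5)*(z + 4)*(z + 3)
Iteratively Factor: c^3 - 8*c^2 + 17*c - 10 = (c - 5)*(c^2 - 3*c + 2) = (c - 5)*(c - 2)*(c - 1)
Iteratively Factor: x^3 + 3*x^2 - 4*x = (x)*(x^2 + 3*x - 4) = x*(x - 1)*(x + 4)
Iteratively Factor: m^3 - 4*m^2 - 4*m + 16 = (m - 4)*(m^2 - 4) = (m - 4)*(m + 2)*(m - 2)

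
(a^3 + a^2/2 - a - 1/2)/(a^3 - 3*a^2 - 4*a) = (2*a^2 - a - 1)/(2*a*(a - 4))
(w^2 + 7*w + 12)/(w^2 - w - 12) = (w + 4)/(w - 4)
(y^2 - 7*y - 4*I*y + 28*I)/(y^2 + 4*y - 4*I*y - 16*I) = (y - 7)/(y + 4)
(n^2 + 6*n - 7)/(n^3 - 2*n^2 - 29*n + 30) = (n + 7)/(n^2 - n - 30)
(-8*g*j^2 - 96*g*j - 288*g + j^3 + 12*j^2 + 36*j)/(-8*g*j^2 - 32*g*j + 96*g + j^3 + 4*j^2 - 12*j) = (j + 6)/(j - 2)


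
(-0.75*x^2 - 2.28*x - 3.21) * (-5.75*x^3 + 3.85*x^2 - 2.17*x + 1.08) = 4.3125*x^5 + 10.2225*x^4 + 11.307*x^3 - 8.2209*x^2 + 4.5033*x - 3.4668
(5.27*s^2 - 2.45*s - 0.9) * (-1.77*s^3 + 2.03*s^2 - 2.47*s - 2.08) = -9.3279*s^5 + 15.0346*s^4 - 16.3974*s^3 - 6.7371*s^2 + 7.319*s + 1.872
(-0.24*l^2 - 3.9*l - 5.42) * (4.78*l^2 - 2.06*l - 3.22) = -1.1472*l^4 - 18.1476*l^3 - 17.1008*l^2 + 23.7232*l + 17.4524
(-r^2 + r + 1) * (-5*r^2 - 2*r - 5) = 5*r^4 - 3*r^3 - 2*r^2 - 7*r - 5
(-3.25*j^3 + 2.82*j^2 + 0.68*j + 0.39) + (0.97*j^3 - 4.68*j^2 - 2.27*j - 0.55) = -2.28*j^3 - 1.86*j^2 - 1.59*j - 0.16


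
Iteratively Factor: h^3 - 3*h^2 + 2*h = (h - 1)*(h^2 - 2*h) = h*(h - 1)*(h - 2)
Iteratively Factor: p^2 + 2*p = (p + 2)*(p)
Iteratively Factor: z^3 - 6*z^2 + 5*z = (z - 1)*(z^2 - 5*z) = (z - 5)*(z - 1)*(z)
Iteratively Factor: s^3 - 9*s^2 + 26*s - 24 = (s - 2)*(s^2 - 7*s + 12) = (s - 4)*(s - 2)*(s - 3)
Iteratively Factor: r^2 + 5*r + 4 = (r + 4)*(r + 1)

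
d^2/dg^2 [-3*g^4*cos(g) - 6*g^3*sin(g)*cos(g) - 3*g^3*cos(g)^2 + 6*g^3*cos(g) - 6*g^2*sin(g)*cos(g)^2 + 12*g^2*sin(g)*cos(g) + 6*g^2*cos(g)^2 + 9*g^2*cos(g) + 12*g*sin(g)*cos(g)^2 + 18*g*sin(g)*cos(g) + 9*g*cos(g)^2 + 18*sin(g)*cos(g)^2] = 3*g^4*cos(g) + 24*g^3*sin(g) + 12*g^3*sin(2*g) - 6*g^3*cos(g) + 6*g^3*cos(2*g) - 69*g^2*sin(g)/2 - 6*g^2*sin(2*g) + 27*g^2*sin(3*g)/2 - 45*g^2*cos(g) - 48*g^2*cos(2*g) - 39*g*sin(g) - 78*g*sin(2*g) - 27*g*sin(3*g) + 30*g*cos(g) + 21*g*cos(2*g) - 18*g*cos(3*g) - 9*g - 15*sin(g)/2 - 6*sin(2*g) - 87*sin(3*g)/2 + 24*cos(g) + 42*cos(2*g) + 18*cos(3*g) + 6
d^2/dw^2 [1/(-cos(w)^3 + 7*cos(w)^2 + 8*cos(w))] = ((sin(w)^2 + 7*cos(w) + 7)*(29*cos(w) + 56*cos(2*w) - 9*cos(3*w))*cos(w)/4 + 2*(-3*cos(w)^2 + 14*cos(w) + 8)^2*sin(w)^2)/((sin(w)^2 + 7*cos(w) + 7)^3*cos(w)^3)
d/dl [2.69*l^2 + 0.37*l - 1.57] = 5.38*l + 0.37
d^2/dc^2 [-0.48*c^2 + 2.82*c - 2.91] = -0.960000000000000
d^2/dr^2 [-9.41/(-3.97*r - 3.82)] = 296.620138/(3.97*r + 3.82)^3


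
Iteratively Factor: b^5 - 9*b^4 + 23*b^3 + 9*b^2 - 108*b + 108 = (b - 3)*(b^4 - 6*b^3 + 5*b^2 + 24*b - 36) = (b - 3)^2*(b^3 - 3*b^2 - 4*b + 12) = (b - 3)^2*(b + 2)*(b^2 - 5*b + 6) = (b - 3)^2*(b - 2)*(b + 2)*(b - 3)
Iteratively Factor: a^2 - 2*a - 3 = (a + 1)*(a - 3)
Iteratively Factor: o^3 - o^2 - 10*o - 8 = (o + 2)*(o^2 - 3*o - 4) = (o - 4)*(o + 2)*(o + 1)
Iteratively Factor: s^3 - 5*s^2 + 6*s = (s - 3)*(s^2 - 2*s) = (s - 3)*(s - 2)*(s)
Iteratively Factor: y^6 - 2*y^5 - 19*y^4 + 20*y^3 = (y)*(y^5 - 2*y^4 - 19*y^3 + 20*y^2) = y^2*(y^4 - 2*y^3 - 19*y^2 + 20*y) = y^2*(y + 4)*(y^3 - 6*y^2 + 5*y) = y^2*(y - 1)*(y + 4)*(y^2 - 5*y) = y^2*(y - 5)*(y - 1)*(y + 4)*(y)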